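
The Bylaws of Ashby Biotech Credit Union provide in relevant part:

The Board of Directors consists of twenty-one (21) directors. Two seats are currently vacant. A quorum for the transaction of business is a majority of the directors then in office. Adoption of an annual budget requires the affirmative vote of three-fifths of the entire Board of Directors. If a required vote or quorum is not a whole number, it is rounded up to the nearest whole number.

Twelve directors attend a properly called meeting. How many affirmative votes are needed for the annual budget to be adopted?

13

The annual budget requires three-fifths of the entire Board of Directors (21).
3/5 of 21 = 12.60, rounded up to 13.
(Only 12 can vote, so the annual budget cannot pass at this meeting, but the required vote is still 13.)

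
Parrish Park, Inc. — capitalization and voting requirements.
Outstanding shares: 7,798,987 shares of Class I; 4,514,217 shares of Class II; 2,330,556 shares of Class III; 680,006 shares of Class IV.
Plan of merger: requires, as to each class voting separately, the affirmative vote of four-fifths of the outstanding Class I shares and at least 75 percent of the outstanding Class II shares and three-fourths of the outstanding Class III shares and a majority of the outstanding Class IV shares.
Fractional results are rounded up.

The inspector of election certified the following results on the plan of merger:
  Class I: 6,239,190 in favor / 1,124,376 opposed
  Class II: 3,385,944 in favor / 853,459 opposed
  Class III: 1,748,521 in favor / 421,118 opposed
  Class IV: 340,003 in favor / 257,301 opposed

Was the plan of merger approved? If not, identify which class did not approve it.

Class I: 4/5 of 7798987 = 6239189.60, rounded up to 6239190; 6,239,190 required, 6,239,190 in favor — approved.
Class II: 3/4 of 4514217 = 3385662.75, rounded up to 3385663; 3,385,663 required, 3,385,944 in favor — approved.
Class III: 3/4 of 2330556 = 1747917; 1,747,917 required, 1,748,521 in favor — approved.
Class IV: a majority of 680006 is 340004; 340,004 required, 340,003 in favor — not approved.

Not approved — the Class IV shares did not give the required vote.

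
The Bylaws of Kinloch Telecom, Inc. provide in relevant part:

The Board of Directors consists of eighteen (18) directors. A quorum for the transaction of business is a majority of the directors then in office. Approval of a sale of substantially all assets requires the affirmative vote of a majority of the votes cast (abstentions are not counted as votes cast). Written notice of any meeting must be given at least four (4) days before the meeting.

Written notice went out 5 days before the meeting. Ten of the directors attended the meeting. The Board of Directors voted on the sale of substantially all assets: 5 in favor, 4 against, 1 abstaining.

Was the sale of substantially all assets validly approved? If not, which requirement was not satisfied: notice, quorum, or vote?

Valid — all requirements satisfied.

Notice: 5 days given; 4 required (5 ≥ 4). Satisfied.
Quorum: 10 present; quorum is 10. Satisfied.
Vote: the sale of substantially all assets requires a majority of the votes cast (10 present − 1 abstaining = 9). A majority of 9 is 5, so 5 affirmative votes are needed; 5 voted in favor. Satisfied.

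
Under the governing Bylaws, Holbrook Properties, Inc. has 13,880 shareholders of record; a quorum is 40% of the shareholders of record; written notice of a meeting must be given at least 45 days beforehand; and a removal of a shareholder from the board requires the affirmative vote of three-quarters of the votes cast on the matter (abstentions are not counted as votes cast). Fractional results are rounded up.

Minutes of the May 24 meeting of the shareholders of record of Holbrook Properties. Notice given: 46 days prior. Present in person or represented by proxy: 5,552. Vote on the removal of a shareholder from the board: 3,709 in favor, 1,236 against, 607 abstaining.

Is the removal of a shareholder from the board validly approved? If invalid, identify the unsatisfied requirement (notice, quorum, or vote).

Notice: 46 days given; 45 required. Satisfied.
Quorum: 40% of 13,880 = 5,552; 5,552 present. Satisfied.
Vote: requires three-fourths of the votes cast (5,552 − 607 abstaining = 4,945); 3/4 of 4945 = 3708.75, rounded up to 3709, so 3,709 needed; 3,709 in favor. Satisfied.

Valid — all requirements satisfied.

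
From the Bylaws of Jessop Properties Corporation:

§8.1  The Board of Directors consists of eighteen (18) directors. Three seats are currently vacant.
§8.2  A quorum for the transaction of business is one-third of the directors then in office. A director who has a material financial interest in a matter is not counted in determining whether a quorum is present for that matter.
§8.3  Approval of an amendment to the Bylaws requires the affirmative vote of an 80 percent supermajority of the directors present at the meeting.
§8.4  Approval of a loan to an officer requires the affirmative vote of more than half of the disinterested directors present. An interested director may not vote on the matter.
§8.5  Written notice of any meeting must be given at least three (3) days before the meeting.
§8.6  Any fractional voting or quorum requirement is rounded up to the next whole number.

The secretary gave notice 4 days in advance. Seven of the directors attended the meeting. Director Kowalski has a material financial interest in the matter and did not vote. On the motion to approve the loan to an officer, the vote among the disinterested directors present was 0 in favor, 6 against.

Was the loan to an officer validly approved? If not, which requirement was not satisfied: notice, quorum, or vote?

Invalid — vote requirement not satisfied.

Notice: 4 days given; 3 required (4 ≥ 3). Satisfied.
Quorum: 7 present, but the 1 interested director does not count, leaving 6. Quorum is 5. Satisfied.
Vote: the loan to an officer requires a majority of the disinterested directors present (7 − 1 = 6). A majority of 6 is 4, so 4 affirmative votes are needed; 0 voted in favor. Not satisfied.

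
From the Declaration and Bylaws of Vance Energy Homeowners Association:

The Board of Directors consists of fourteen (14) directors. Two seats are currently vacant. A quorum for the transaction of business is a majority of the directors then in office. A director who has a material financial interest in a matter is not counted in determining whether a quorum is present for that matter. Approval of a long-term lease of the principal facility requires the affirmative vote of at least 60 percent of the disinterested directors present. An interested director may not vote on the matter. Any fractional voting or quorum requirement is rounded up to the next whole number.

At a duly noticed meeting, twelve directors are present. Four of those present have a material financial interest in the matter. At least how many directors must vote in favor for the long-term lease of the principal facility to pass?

The long-term lease of the principal facility requires three-fifths of the disinterested directors present (12 − 4 = 8).
3/5 of 8 = 4.80, rounded up to 5.

5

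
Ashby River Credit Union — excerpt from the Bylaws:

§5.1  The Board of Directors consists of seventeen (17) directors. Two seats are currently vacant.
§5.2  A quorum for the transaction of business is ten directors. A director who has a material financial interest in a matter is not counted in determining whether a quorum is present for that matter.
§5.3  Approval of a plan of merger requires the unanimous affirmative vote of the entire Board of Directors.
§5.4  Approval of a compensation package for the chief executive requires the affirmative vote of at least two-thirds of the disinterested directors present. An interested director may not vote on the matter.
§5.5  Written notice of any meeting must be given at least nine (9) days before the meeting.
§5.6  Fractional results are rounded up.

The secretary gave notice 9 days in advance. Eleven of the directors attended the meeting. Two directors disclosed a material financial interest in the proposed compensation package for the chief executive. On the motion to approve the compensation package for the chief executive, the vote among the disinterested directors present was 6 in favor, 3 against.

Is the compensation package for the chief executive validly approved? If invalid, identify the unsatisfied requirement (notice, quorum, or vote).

Invalid — quorum requirement not satisfied.

Notice: 9 days given; 9 required (9 ≥ 9). Satisfied.
Quorum: 11 present, but the 2 interested directors do not count, leaving 9. Quorum is 10. Not satisfied.
Vote: the compensation package for the chief executive requires two-thirds of the disinterested directors present (11 − 2 = 9). 2/3 of 9 = 6, so 6 affirmative votes are needed; 6 voted in favor. Satisfied. (Moot — without a quorum no business can be validly transacted.)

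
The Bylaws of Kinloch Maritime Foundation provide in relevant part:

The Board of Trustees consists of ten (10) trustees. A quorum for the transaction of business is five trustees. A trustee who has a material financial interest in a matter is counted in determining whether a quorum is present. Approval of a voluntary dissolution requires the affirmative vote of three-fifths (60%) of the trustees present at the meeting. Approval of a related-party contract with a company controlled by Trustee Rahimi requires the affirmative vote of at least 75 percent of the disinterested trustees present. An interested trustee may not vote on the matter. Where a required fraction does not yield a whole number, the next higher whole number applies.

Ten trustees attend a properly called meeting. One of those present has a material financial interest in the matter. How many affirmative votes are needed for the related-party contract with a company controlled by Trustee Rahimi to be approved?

The related-party contract with a company controlled by Trustee Rahimi requires three-fourths of the disinterested trustees present (10 − 1 = 9).
3/4 of 9 = 6.75, rounded up to 7.

7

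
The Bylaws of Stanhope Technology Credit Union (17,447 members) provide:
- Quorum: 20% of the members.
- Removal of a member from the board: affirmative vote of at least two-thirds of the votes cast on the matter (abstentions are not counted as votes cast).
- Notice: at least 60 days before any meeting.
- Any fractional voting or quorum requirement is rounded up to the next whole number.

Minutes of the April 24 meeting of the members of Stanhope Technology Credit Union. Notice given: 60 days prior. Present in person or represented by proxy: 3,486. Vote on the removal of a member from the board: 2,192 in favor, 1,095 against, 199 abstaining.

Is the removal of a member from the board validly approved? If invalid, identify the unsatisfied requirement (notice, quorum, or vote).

Notice: 60 days given; 60 required. Satisfied.
Quorum: 20% of 17,447 = 3,489.40, rounded up to 3,490; 3,486 present. Not satisfied.
Vote: requires two-thirds of the votes cast (3,486 − 199 abstaining = 3,287); 2/3 of 3287 = 2191.33, rounded up to 2192, so 2,192 needed; 2,192 in favor. Satisfied.

Invalid — quorum requirement not satisfied.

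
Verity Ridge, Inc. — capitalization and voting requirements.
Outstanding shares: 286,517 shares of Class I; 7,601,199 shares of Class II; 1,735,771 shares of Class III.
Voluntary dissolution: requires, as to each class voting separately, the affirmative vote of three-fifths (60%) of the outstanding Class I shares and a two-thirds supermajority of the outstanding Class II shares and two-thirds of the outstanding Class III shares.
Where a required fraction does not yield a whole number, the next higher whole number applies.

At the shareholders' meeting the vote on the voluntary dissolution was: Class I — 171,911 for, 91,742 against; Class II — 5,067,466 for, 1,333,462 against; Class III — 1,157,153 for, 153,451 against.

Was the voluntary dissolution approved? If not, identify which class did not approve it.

Not approved — the Class III shares did not give the required vote.

Class I: 3/5 of 286517 = 171910.20, rounded up to 171911; 171,911 required, 171,911 in favor — approved.
Class II: 2/3 of 7601199 = 5067466; 5,067,466 required, 5,067,466 in favor — approved.
Class III: 2/3 of 1735771 = 1157180.67, rounded up to 1157181; 1,157,181 required, 1,157,153 in favor — not approved.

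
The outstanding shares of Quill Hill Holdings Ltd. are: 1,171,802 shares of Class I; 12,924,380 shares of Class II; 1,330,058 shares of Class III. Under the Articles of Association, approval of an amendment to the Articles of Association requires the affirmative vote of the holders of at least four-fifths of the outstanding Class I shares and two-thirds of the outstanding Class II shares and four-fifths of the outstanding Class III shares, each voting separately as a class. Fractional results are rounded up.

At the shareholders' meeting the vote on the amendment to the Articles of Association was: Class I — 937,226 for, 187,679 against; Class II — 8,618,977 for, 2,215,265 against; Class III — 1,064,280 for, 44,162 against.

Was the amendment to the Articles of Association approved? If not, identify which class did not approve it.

Not approved — the Class I shares did not give the required vote.

Class I: 4/5 of 1171802 = 937441.60, rounded up to 937442; 937,442 required, 937,226 in favor — not approved.
Class II: 2/3 of 12924380 = 8616253.33, rounded up to 8616254; 8,616,254 required, 8,618,977 in favor — approved.
Class III: 4/5 of 1330058 = 1064046.40, rounded up to 1064047; 1,064,047 required, 1,064,280 in favor — approved.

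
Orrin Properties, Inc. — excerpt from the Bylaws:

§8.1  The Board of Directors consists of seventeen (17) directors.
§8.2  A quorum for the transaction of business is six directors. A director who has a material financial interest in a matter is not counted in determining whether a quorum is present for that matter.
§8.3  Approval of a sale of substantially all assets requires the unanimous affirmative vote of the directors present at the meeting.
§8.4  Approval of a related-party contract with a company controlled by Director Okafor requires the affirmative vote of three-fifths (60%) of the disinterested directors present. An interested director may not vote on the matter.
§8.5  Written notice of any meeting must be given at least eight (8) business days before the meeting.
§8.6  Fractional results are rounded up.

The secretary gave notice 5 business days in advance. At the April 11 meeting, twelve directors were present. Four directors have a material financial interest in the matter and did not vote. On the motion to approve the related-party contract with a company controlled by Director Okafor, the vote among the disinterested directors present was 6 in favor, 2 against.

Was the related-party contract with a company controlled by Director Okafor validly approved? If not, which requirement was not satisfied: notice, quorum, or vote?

Invalid — notice requirement not satisfied.

Notice: 5 business days given; 8 required (5 < 8). Not satisfied.
Quorum: 12 present, but the 4 interested directors do not count, leaving 8. Quorum is 6. Satisfied.
Vote: the related-party contract with a company controlled by Director Okafor requires three-fifths of the disinterested directors present (12 − 4 = 8). 3/5 of 8 = 4.80, rounded up to 5, so 5 affirmative votes are needed; 6 voted in favor. Satisfied.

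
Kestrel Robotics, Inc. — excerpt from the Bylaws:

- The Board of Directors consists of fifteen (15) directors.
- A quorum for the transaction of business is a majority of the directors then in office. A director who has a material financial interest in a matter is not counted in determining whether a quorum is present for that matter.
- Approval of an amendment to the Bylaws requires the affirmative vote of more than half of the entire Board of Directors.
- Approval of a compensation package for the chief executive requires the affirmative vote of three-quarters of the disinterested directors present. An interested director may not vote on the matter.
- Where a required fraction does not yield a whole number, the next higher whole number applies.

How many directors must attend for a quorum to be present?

8

A majority of 15 is 8.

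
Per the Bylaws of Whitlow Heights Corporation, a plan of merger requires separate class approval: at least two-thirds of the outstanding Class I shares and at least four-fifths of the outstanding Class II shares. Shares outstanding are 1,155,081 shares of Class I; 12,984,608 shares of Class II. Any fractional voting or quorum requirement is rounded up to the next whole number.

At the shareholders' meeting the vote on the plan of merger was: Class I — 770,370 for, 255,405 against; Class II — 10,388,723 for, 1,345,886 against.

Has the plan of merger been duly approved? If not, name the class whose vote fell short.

Class I: 2/3 of 1155081 = 770054; 770,054 required, 770,370 in favor — approved.
Class II: 4/5 of 12984608 = 10387686.40, rounded up to 10387687; 10,387,687 required, 10,388,723 in favor — approved.

Approved — every class gave the required vote.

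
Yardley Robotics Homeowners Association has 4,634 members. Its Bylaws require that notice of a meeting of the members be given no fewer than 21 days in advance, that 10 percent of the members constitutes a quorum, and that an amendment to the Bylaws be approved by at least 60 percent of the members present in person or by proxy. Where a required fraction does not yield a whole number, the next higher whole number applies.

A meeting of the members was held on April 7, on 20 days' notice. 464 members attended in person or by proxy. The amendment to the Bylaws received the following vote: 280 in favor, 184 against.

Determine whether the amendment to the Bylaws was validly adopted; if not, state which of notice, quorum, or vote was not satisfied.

Notice: 20 days given; 21 required. Not satisfied.
Quorum: 10% of 4,634 = 463.40, rounded up to 464; 464 present. Satisfied.
Vote: requires three-fifths of those present (464); 3/5 of 464 = 278.40, rounded up to 279, so 279 needed; 280 in favor. Satisfied.

Invalid — notice requirement not satisfied.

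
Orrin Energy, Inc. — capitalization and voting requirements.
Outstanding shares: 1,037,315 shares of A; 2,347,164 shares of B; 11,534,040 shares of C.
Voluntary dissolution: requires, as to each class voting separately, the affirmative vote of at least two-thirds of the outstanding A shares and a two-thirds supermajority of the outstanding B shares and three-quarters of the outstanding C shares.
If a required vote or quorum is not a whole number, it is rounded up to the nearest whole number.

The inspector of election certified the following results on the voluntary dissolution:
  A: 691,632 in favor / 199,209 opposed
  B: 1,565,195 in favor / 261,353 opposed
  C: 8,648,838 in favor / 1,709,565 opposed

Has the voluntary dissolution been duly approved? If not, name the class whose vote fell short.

Not approved — the C shares did not give the required vote.

A: 2/3 of 1037315 = 691543.33, rounded up to 691544; 691,544 required, 691,632 in favor — approved.
B: 2/3 of 2347164 = 1564776; 1,564,776 required, 1,565,195 in favor — approved.
C: 3/4 of 11534040 = 8650530; 8,650,530 required, 8,648,838 in favor — not approved.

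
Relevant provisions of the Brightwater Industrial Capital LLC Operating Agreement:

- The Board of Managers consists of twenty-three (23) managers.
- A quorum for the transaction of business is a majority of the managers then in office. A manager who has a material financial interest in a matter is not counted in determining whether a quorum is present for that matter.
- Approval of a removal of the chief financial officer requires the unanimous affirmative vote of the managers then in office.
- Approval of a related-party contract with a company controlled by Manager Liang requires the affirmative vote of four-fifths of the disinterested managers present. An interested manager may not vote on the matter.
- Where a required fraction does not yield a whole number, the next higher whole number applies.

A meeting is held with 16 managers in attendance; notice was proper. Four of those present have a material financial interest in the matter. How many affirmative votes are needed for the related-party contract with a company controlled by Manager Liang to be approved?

10

The related-party contract with a company controlled by Manager Liang requires four-fifths of the disinterested managers present (16 − 4 = 12).
4/5 of 12 = 9.60, rounded up to 10.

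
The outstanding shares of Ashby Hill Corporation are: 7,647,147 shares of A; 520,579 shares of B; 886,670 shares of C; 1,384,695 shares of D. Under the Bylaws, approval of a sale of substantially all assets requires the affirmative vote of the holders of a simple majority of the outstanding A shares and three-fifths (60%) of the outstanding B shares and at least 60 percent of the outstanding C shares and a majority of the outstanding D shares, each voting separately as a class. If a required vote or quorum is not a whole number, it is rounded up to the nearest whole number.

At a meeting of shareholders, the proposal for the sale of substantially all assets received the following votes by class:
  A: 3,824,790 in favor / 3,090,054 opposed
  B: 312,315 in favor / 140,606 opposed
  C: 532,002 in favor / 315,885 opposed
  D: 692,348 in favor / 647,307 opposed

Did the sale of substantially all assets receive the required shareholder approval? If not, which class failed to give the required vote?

A: a majority of 7647147 is 3823574; 3,823,574 required, 3,824,790 in favor — approved.
B: 3/5 of 520579 = 312347.40, rounded up to 312348; 312,348 required, 312,315 in favor — not approved.
C: 3/5 of 886670 = 532002; 532,002 required, 532,002 in favor — approved.
D: a majority of 1384695 is 692348; 692,348 required, 692,348 in favor — approved.

Not approved — the B shares did not give the required vote.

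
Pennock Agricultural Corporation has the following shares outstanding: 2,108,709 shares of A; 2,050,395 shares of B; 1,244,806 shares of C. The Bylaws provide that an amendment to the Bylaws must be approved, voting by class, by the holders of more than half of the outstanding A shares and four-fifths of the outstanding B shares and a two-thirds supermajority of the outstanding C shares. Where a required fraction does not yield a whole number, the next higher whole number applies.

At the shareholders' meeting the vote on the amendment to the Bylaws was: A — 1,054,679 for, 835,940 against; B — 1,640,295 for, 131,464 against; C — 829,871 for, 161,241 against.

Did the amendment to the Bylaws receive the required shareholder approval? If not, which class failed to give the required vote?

A: a majority of 2108709 is 1054355; 1,054,355 required, 1,054,679 in favor — approved.
B: 4/5 of 2050395 = 1640316; 1,640,316 required, 1,640,295 in favor — not approved.
C: 2/3 of 1244806 = 829870.67, rounded up to 829871; 829,871 required, 829,871 in favor — approved.

Not approved — the B shares did not give the required vote.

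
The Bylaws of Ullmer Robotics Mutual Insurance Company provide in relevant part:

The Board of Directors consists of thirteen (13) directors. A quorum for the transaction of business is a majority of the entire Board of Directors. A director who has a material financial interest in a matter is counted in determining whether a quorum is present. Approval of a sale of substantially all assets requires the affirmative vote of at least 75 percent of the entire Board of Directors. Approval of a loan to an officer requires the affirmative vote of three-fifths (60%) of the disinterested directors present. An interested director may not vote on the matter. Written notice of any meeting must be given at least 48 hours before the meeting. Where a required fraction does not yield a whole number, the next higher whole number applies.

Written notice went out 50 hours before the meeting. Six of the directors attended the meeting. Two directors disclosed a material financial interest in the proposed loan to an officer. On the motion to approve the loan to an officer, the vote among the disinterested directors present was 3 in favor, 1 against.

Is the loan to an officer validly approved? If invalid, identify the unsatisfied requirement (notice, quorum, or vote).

Invalid — quorum requirement not satisfied.

Notice: 50 hours given; 48 required (50 ≥ 48). Satisfied.
Quorum: 6 present (interested directors count toward quorum); quorum is 7. Not satisfied.
Vote: the loan to an officer requires three-fifths of the disinterested directors present (6 − 2 = 4). 3/5 of 4 = 2.40, rounded up to 3, so 3 affirmative votes are needed; 3 voted in favor. Satisfied. (Moot — without a quorum no business can be validly transacted.)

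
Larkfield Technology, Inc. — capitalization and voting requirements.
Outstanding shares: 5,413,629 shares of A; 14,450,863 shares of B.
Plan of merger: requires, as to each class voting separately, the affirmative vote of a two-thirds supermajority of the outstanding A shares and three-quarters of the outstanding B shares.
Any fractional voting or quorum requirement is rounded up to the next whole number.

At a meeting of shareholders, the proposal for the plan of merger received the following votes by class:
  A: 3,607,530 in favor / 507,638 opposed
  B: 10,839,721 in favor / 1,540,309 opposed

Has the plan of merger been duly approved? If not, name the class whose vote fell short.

Not approved — the A shares did not give the required vote.

A: 2/3 of 5413629 = 3609086; 3,609,086 required, 3,607,530 in favor — not approved.
B: 3/4 of 14450863 = 10838147.25, rounded up to 10838148; 10,838,148 required, 10,839,721 in favor — approved.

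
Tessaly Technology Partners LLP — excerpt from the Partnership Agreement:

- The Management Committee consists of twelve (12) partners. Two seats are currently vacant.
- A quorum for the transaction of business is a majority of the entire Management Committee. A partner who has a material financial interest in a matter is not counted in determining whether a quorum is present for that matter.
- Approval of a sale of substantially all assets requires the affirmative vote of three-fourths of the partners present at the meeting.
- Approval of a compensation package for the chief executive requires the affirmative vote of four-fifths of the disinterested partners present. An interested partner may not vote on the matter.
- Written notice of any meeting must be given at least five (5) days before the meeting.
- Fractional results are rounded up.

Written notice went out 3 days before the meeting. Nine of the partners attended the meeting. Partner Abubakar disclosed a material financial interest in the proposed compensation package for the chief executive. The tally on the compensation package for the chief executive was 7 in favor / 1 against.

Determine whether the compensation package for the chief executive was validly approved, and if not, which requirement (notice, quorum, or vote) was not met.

Invalid — notice requirement not satisfied.

Notice: 3 days given; 5 required (3 < 5). Not satisfied.
Quorum: 9 present, but the 1 interested partner does not count, leaving 8. Quorum is 7. Satisfied.
Vote: the compensation package for the chief executive requires four-fifths of the disinterested partners present (9 − 1 = 8). 4/5 of 8 = 6.40, rounded up to 7, so 7 affirmative votes are needed; 7 voted in favor. Satisfied.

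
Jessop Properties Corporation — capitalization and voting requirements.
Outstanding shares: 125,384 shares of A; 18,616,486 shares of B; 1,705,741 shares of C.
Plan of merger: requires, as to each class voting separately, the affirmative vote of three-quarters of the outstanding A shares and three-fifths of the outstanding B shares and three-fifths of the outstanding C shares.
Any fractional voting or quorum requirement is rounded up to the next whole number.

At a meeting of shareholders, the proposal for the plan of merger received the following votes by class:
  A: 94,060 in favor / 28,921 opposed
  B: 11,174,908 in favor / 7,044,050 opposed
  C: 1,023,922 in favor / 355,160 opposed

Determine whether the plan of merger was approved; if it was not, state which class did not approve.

A: 3/4 of 125384 = 94038; 94,038 required, 94,060 in favor — approved.
B: 3/5 of 18616486 = 11169891.60, rounded up to 11169892; 11,169,892 required, 11,174,908 in favor — approved.
C: 3/5 of 1705741 = 1023444.60, rounded up to 1023445; 1,023,445 required, 1,023,922 in favor — approved.

Approved — every class gave the required vote.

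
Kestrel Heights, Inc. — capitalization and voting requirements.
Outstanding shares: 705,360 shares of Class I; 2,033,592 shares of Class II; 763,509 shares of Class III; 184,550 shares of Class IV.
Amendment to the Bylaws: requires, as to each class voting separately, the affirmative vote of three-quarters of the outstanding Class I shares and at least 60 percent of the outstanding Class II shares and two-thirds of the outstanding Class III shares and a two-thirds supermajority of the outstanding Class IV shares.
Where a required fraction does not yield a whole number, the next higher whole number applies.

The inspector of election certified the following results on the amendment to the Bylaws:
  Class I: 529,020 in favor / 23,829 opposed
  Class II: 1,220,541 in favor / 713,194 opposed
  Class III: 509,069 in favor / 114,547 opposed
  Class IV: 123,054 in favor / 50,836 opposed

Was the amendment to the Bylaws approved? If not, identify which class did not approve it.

Approved — every class gave the required vote.

Class I: 3/4 of 705360 = 529020; 529,020 required, 529,020 in favor — approved.
Class II: 3/5 of 2033592 = 1220155.20, rounded up to 1220156; 1,220,156 required, 1,220,541 in favor — approved.
Class III: 2/3 of 763509 = 509006; 509,006 required, 509,069 in favor — approved.
Class IV: 2/3 of 184550 = 123033.33, rounded up to 123034; 123,034 required, 123,054 in favor — approved.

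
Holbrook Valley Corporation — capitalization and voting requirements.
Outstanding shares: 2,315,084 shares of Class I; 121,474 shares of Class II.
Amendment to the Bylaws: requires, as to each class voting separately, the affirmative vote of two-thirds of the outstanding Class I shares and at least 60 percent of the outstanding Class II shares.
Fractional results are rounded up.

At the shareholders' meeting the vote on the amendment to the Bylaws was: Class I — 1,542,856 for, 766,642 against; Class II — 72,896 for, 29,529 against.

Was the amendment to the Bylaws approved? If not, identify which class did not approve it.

Class I: 2/3 of 2315084 = 1543389.33, rounded up to 1543390; 1,543,390 required, 1,542,856 in favor — not approved.
Class II: 3/5 of 121474 = 72884.40, rounded up to 72885; 72,885 required, 72,896 in favor — approved.

Not approved — the Class I shares did not give the required vote.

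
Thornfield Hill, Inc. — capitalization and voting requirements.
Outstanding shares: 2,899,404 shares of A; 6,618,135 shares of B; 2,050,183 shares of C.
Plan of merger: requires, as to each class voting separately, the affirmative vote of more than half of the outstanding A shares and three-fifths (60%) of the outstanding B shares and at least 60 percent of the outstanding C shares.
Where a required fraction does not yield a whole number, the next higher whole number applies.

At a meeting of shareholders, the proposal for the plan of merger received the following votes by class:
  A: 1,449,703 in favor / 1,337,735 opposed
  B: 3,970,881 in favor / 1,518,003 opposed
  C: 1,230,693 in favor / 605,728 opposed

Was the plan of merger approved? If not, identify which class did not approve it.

A: a majority of 2899404 is 1449703; 1,449,703 required, 1,449,703 in favor — approved.
B: 3/5 of 6618135 = 3970881; 3,970,881 required, 3,970,881 in favor — approved.
C: 3/5 of 2050183 = 1230109.80, rounded up to 1230110; 1,230,110 required, 1,230,693 in favor — approved.

Approved — every class gave the required vote.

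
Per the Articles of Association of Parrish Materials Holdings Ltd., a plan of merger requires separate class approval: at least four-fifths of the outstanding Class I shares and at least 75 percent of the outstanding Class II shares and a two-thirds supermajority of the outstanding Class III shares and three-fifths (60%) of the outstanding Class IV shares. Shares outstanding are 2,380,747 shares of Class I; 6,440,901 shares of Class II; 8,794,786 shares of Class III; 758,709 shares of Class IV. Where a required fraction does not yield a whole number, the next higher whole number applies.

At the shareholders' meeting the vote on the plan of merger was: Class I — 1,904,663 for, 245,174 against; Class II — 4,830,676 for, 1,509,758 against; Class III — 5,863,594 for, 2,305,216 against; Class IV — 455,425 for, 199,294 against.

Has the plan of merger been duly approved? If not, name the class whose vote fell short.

Class I: 4/5 of 2380747 = 1904597.60, rounded up to 1904598; 1,904,598 required, 1,904,663 in favor — approved.
Class II: 3/4 of 6440901 = 4830675.75, rounded up to 4830676; 4,830,676 required, 4,830,676 in favor — approved.
Class III: 2/3 of 8794786 = 5863190.67, rounded up to 5863191; 5,863,191 required, 5,863,594 in favor — approved.
Class IV: 3/5 of 758709 = 455225.40, rounded up to 455226; 455,226 required, 455,425 in favor — approved.

Approved — every class gave the required vote.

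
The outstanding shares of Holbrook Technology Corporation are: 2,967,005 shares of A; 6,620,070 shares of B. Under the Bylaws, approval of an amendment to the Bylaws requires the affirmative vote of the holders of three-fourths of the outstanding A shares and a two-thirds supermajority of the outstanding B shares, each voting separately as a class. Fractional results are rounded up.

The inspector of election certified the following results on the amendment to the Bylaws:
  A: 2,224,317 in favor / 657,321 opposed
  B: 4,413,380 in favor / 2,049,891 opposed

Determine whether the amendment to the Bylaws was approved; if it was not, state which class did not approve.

Not approved — the A shares did not give the required vote.

A: 3/4 of 2967005 = 2225253.75, rounded up to 2225254; 2,225,254 required, 2,224,317 in favor — not approved.
B: 2/3 of 6620070 = 4413380; 4,413,380 required, 4,413,380 in favor — approved.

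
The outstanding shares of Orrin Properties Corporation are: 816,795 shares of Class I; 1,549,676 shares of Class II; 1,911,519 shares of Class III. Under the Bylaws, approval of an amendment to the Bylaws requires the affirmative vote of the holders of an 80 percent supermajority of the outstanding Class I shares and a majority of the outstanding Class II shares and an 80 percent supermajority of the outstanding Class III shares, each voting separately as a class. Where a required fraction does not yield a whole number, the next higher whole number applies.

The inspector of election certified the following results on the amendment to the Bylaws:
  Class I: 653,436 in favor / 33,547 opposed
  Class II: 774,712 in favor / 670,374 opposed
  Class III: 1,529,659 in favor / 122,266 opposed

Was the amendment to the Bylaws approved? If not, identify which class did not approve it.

Class I: 4/5 of 816795 = 653436; 653,436 required, 653,436 in favor — approved.
Class II: a majority of 1549676 is 774839; 774,839 required, 774,712 in favor — not approved.
Class III: 4/5 of 1911519 = 1529215.20, rounded up to 1529216; 1,529,216 required, 1,529,659 in favor — approved.

Not approved — the Class II shares did not give the required vote.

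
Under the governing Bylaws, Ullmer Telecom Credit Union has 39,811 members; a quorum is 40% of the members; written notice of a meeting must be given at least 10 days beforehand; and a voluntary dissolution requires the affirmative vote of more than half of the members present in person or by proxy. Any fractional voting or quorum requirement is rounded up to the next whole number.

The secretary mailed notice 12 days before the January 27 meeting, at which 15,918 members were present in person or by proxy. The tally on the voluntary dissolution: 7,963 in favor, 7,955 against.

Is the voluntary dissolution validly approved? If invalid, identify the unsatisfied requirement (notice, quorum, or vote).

Notice: 12 days given; 10 required. Satisfied.
Quorum: 40% of 39,811 = 15,924.40, rounded up to 15,925; 15,918 present. Not satisfied.
Vote: requires a majority of those present (15,918); a majority of 15918 is 7960, so 7,960 needed; 7,963 in favor. Satisfied.

Invalid — quorum requirement not satisfied.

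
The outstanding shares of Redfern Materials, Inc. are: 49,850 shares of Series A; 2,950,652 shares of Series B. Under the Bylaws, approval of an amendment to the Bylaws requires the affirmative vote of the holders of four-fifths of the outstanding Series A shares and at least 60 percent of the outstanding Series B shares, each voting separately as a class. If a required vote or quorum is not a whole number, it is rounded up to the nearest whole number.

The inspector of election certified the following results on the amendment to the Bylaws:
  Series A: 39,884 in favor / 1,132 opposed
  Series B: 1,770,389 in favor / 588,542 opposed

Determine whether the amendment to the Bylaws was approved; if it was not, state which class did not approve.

Not approved — the Series B shares did not give the required vote.

Series A: 4/5 of 49850 = 39880; 39,880 required, 39,884 in favor — approved.
Series B: 3/5 of 2950652 = 1770391.20, rounded up to 1770392; 1,770,392 required, 1,770,389 in favor — not approved.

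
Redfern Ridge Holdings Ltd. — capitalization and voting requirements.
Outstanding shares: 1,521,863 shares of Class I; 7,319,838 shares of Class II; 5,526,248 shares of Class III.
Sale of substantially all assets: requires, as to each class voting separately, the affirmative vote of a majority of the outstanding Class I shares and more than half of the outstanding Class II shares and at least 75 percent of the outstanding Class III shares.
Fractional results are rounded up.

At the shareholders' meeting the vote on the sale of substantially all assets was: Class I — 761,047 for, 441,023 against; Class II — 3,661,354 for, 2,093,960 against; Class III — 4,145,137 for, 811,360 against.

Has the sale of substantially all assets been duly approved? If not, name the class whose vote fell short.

Class I: a majority of 1521863 is 760932; 760,932 required, 761,047 in favor — approved.
Class II: a majority of 7319838 is 3659920; 3,659,920 required, 3,661,354 in favor — approved.
Class III: 3/4 of 5526248 = 4144686; 4,144,686 required, 4,145,137 in favor — approved.

Approved — every class gave the required vote.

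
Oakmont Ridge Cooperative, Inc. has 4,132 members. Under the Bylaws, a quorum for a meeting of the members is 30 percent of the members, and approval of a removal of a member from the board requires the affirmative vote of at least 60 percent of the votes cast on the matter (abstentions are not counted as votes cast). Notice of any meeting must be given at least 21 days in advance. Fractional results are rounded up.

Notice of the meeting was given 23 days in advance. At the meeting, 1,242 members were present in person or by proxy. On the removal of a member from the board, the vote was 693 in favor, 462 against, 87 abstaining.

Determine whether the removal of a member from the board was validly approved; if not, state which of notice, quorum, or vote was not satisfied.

Notice: 23 days given; 21 required. Satisfied.
Quorum: 30% of 4,132 = 1,239.60, rounded up to 1,240; 1,242 present. Satisfied.
Vote: requires three-fifths of the votes cast (1,242 − 87 abstaining = 1,155); 3/5 of 1155 = 693, so 693 needed; 693 in favor. Satisfied.

Valid — all requirements satisfied.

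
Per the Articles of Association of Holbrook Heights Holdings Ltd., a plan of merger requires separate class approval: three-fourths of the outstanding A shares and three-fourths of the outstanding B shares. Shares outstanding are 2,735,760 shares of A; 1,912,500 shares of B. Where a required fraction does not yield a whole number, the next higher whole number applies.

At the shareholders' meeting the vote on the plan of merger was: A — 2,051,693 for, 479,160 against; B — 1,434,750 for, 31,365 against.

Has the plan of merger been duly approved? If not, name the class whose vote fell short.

A: 3/4 of 2735760 = 2051820; 2,051,820 required, 2,051,693 in favor — not approved.
B: 3/4 of 1912500 = 1434375; 1,434,375 required, 1,434,750 in favor — approved.

Not approved — the A shares did not give the required vote.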